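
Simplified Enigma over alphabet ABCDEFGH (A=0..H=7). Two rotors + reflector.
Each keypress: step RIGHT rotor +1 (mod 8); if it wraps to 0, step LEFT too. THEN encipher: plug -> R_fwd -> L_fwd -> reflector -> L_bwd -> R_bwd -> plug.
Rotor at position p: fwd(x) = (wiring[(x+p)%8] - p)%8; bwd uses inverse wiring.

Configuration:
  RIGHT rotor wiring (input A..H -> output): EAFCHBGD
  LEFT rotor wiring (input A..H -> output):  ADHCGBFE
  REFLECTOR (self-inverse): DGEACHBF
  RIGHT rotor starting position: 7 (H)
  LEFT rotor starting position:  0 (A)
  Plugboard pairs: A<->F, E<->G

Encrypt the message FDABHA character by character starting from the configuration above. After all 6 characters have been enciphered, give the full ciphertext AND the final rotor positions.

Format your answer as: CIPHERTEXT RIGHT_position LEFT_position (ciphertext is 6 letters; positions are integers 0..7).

Char 1 ('F'): step: R->0, L->1 (L advanced); F->plug->A->R->E->L->A->refl->D->L'->G->R'->G->plug->E
Char 2 ('D'): step: R->1, L=1; D->plug->D->R->G->L->D->refl->A->L'->E->R'->B->plug->B
Char 3 ('A'): step: R->2, L=1; A->plug->F->R->B->L->G->refl->B->L'->C->R'->G->plug->E
Char 4 ('B'): step: R->3, L=1; B->plug->B->R->E->L->A->refl->D->L'->G->R'->C->plug->C
Char 5 ('H'): step: R->4, L=1; H->plug->H->R->G->L->D->refl->A->L'->E->R'->F->plug->A
Char 6 ('A'): step: R->5, L=1; A->plug->F->R->A->L->C->refl->E->L'->F->R'->G->plug->E
Final: ciphertext=EBECAE, RIGHT=5, LEFT=1

Answer: EBECAE 5 1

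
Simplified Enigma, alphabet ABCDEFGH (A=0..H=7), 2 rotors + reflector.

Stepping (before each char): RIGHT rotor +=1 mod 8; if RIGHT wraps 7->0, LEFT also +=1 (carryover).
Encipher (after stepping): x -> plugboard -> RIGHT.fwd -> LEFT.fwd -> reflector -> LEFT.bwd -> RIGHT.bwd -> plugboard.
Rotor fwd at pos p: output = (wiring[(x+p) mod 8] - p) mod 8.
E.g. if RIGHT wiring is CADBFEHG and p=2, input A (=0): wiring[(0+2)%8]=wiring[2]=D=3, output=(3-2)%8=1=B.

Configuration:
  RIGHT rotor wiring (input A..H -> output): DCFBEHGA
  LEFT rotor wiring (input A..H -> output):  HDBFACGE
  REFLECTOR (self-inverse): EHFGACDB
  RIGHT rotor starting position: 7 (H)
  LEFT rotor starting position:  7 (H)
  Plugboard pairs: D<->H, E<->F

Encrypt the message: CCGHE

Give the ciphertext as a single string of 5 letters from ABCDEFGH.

Answer: ADEFG

Derivation:
Char 1 ('C'): step: R->0, L->0 (L advanced); C->plug->C->R->F->L->C->refl->F->L'->D->R'->A->plug->A
Char 2 ('C'): step: R->1, L=0; C->plug->C->R->A->L->H->refl->B->L'->C->R'->H->plug->D
Char 3 ('G'): step: R->2, L=0; G->plug->G->R->B->L->D->refl->G->L'->G->R'->F->plug->E
Char 4 ('H'): step: R->3, L=0; H->plug->D->R->D->L->F->refl->C->L'->F->R'->E->plug->F
Char 5 ('E'): step: R->4, L=0; E->plug->F->R->G->L->G->refl->D->L'->B->R'->G->plug->G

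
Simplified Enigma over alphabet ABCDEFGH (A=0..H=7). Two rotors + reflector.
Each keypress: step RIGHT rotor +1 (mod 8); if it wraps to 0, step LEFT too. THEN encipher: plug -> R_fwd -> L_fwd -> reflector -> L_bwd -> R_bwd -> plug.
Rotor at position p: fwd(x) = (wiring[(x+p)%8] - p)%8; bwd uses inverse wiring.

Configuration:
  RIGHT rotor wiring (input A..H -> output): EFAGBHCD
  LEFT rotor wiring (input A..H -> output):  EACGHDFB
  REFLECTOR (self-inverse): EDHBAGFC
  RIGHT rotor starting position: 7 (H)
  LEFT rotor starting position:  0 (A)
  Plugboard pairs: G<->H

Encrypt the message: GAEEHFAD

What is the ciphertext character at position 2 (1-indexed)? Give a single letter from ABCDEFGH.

Char 1 ('G'): step: R->0, L->1 (L advanced); G->plug->H->R->D->L->G->refl->F->L'->C->R'->G->plug->H
Char 2 ('A'): step: R->1, L=1; A->plug->A->R->E->L->C->refl->H->L'->A->R'->D->plug->D

D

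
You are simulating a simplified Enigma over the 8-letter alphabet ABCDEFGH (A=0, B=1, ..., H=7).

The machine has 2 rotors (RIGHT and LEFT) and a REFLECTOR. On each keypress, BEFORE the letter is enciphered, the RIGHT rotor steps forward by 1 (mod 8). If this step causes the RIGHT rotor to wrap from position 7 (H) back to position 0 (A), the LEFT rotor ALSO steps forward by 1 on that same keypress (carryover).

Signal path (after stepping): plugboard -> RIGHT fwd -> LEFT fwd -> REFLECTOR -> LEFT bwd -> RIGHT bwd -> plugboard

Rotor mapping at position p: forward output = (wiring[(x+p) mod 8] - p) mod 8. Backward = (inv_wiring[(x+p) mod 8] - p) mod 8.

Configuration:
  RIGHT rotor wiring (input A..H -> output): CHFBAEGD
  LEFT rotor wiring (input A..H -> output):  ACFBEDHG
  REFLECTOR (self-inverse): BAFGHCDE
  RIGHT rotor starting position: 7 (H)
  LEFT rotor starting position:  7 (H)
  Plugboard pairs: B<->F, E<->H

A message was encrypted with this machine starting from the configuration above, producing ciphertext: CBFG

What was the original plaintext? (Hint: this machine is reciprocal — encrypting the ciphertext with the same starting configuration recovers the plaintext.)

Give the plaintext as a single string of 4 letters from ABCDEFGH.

Char 1 ('C'): step: R->0, L->0 (L advanced); C->plug->C->R->F->L->D->refl->G->L'->H->R'->B->plug->F
Char 2 ('B'): step: R->1, L=0; B->plug->F->R->F->L->D->refl->G->L'->H->R'->D->plug->D
Char 3 ('F'): step: R->2, L=0; F->plug->B->R->H->L->G->refl->D->L'->F->R'->H->plug->E
Char 4 ('G'): step: R->3, L=0; G->plug->G->R->E->L->E->refl->H->L'->G->R'->A->plug->A

Answer: FDEA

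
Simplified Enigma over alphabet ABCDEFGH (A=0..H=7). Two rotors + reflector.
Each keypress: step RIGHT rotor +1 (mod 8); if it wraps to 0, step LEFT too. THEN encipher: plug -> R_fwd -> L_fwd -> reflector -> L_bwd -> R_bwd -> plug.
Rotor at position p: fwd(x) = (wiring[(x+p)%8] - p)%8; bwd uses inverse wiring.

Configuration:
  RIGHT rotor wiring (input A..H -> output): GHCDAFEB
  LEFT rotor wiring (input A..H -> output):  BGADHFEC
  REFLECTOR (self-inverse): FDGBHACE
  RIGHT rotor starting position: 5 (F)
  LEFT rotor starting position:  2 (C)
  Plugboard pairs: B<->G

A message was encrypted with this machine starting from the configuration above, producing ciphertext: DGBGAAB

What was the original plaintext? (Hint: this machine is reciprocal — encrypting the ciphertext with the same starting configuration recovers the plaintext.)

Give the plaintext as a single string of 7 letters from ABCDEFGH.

Char 1 ('D'): step: R->6, L=2; D->plug->D->R->B->L->B->refl->D->L'->D->R'->B->plug->G
Char 2 ('G'): step: R->7, L=2; G->plug->B->R->H->L->E->refl->H->L'->G->R'->G->plug->B
Char 3 ('B'): step: R->0, L->3 (L advanced); B->plug->G->R->E->L->H->refl->E->L'->B->R'->H->plug->H
Char 4 ('G'): step: R->1, L=3; G->plug->B->R->B->L->E->refl->H->L'->E->R'->E->plug->E
Char 5 ('A'): step: R->2, L=3; A->plug->A->R->A->L->A->refl->F->L'->H->R'->F->plug->F
Char 6 ('A'): step: R->3, L=3; A->plug->A->R->A->L->A->refl->F->L'->H->R'->H->plug->H
Char 7 ('B'): step: R->4, L=3; B->plug->G->R->G->L->D->refl->B->L'->D->R'->F->plug->F

Answer: GBHEFHF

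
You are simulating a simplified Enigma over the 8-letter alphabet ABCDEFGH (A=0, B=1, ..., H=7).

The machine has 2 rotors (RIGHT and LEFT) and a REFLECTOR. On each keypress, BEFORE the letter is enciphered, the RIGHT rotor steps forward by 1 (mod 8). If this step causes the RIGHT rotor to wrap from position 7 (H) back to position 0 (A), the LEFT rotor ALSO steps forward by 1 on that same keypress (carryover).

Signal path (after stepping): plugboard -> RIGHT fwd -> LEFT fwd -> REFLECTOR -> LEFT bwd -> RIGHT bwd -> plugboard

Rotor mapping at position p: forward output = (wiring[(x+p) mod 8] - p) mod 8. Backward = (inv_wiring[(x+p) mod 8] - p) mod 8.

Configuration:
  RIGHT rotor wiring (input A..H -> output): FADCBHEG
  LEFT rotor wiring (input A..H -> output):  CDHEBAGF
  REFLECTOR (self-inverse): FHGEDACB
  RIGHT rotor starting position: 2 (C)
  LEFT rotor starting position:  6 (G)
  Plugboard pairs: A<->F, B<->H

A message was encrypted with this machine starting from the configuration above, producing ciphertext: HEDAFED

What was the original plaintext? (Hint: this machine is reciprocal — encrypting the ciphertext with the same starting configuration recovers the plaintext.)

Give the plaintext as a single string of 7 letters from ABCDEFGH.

Answer: AAEBBDG

Derivation:
Char 1 ('H'): step: R->3, L=6; H->plug->B->R->G->L->D->refl->E->L'->C->R'->F->plug->A
Char 2 ('E'): step: R->4, L=6; E->plug->E->R->B->L->H->refl->B->L'->E->R'->F->plug->A
Char 3 ('D'): step: R->5, L=6; D->plug->D->R->A->L->A->refl->F->L'->D->R'->E->plug->E
Char 4 ('A'): step: R->6, L=6; A->plug->F->R->E->L->B->refl->H->L'->B->R'->H->plug->B
Char 5 ('F'): step: R->7, L=6; F->plug->A->R->H->L->C->refl->G->L'->F->R'->H->plug->B
Char 6 ('E'): step: R->0, L->7 (L advanced); E->plug->E->R->B->L->D->refl->E->L'->C->R'->D->plug->D
Char 7 ('D'): step: R->1, L=7; D->plug->D->R->A->L->G->refl->C->L'->F->R'->G->plug->G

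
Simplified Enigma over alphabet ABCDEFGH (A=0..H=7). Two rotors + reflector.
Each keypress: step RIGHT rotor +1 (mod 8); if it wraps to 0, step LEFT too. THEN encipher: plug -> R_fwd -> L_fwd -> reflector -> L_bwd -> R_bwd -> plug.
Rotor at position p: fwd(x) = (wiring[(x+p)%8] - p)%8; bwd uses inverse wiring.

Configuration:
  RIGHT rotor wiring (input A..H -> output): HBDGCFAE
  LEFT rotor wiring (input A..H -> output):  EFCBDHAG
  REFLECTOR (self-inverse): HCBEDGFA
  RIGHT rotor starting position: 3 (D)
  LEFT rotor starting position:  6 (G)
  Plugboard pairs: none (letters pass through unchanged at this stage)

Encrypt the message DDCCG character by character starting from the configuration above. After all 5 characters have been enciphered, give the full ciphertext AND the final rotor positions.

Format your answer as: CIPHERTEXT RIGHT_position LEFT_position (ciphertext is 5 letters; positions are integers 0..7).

Char 1 ('D'): step: R->4, L=6; D->plug->D->R->A->L->C->refl->B->L'->H->R'->G->plug->G
Char 2 ('D'): step: R->5, L=6; D->plug->D->R->C->L->G->refl->F->L'->G->R'->F->plug->F
Char 3 ('C'): step: R->6, L=6; C->plug->C->R->B->L->A->refl->H->L'->D->R'->D->plug->D
Char 4 ('C'): step: R->7, L=6; C->plug->C->R->C->L->G->refl->F->L'->G->R'->G->plug->G
Char 5 ('G'): step: R->0, L->7 (L advanced); G->plug->G->R->A->L->H->refl->A->L'->G->R'->D->plug->D
Final: ciphertext=GFDGD, RIGHT=0, LEFT=7

Answer: GFDGD 0 7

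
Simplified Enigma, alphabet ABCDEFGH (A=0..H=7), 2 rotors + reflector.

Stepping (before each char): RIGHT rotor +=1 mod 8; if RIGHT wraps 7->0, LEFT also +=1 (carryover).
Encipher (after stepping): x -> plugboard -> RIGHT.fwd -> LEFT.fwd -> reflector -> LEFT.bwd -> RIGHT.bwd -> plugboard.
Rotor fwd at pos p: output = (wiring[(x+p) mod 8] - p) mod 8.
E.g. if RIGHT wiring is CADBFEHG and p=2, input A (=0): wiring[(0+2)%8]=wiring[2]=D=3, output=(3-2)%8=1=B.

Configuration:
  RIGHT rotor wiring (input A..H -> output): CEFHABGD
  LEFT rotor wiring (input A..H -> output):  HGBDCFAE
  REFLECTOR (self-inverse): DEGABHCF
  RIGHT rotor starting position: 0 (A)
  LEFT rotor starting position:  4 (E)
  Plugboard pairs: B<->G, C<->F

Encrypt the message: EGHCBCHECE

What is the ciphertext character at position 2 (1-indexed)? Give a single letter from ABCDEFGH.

Char 1 ('E'): step: R->1, L=4; E->plug->E->R->A->L->G->refl->C->L'->F->R'->F->plug->C
Char 2 ('G'): step: R->2, L=4; G->plug->B->R->F->L->C->refl->G->L'->A->R'->G->plug->B

B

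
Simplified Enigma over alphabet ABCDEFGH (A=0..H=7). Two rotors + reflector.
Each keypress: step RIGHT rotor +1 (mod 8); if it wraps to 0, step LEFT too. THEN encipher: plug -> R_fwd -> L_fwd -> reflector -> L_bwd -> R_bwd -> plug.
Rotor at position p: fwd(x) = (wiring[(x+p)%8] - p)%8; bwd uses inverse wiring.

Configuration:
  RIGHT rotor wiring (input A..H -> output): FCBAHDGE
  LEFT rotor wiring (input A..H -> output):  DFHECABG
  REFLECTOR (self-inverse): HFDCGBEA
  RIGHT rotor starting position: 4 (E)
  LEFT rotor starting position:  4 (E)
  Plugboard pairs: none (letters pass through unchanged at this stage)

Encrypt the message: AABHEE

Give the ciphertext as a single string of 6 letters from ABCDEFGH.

Answer: GGCGCB

Derivation:
Char 1 ('A'): step: R->5, L=4; A->plug->A->R->G->L->D->refl->C->L'->D->R'->G->plug->G
Char 2 ('A'): step: R->6, L=4; A->plug->A->R->A->L->G->refl->E->L'->B->R'->G->plug->G
Char 3 ('B'): step: R->7, L=4; B->plug->B->R->G->L->D->refl->C->L'->D->R'->C->plug->C
Char 4 ('H'): step: R->0, L->5 (L advanced); H->plug->H->R->E->L->A->refl->H->L'->G->R'->G->plug->G
Char 5 ('E'): step: R->1, L=5; E->plug->E->R->C->L->B->refl->F->L'->H->R'->C->plug->C
Char 6 ('E'): step: R->2, L=5; E->plug->E->R->E->L->A->refl->H->L'->G->R'->B->plug->B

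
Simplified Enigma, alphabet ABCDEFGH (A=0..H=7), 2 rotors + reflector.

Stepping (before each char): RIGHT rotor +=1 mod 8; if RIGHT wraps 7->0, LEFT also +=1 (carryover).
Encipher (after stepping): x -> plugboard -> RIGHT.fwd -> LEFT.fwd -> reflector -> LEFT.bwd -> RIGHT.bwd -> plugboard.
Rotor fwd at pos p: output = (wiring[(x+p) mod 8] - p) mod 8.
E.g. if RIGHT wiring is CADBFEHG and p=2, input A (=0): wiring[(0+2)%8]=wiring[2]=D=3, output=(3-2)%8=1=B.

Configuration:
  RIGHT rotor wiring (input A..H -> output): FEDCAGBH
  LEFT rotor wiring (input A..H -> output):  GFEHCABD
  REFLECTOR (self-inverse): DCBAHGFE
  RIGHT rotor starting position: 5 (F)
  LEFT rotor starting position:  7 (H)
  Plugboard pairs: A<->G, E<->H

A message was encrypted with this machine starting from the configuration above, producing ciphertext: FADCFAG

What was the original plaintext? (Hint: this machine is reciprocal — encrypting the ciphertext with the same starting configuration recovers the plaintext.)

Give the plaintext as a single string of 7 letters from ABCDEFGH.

Char 1 ('F'): step: R->6, L=7; F->plug->F->R->E->L->A->refl->D->L'->F->R'->E->plug->H
Char 2 ('A'): step: R->7, L=7; A->plug->G->R->H->L->C->refl->B->L'->G->R'->B->plug->B
Char 3 ('D'): step: R->0, L->0 (L advanced); D->plug->D->R->C->L->E->refl->H->L'->D->R'->C->plug->C
Char 4 ('C'): step: R->1, L=0; C->plug->C->R->B->L->F->refl->G->L'->A->R'->F->plug->F
Char 5 ('F'): step: R->2, L=0; F->plug->F->R->F->L->A->refl->D->L'->H->R'->E->plug->H
Char 6 ('A'): step: R->3, L=0; A->plug->G->R->B->L->F->refl->G->L'->A->R'->H->plug->E
Char 7 ('G'): step: R->4, L=0; G->plug->A->R->E->L->C->refl->B->L'->G->R'->H->plug->E

Answer: HBCFHEE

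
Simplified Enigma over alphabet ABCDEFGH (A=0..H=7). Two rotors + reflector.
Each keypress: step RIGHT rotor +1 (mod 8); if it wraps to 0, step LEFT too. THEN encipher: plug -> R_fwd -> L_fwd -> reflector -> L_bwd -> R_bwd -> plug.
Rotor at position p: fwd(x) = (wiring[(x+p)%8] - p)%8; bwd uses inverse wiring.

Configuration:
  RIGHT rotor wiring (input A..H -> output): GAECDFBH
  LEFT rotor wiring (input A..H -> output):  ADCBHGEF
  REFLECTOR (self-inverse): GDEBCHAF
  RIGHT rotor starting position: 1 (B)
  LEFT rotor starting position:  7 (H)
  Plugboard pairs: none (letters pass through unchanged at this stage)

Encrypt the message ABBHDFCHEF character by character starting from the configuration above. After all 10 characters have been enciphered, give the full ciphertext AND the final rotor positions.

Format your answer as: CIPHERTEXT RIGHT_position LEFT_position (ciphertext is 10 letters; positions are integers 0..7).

Answer: GGDFFHHFGH 3 0

Derivation:
Char 1 ('A'): step: R->2, L=7; A->plug->A->R->C->L->E->refl->C->L'->E->R'->G->plug->G
Char 2 ('B'): step: R->3, L=7; B->plug->B->R->A->L->G->refl->A->L'->F->R'->G->plug->G
Char 3 ('B'): step: R->4, L=7; B->plug->B->R->B->L->B->refl->D->L'->D->R'->D->plug->D
Char 4 ('H'): step: R->5, L=7; H->plug->H->R->G->L->H->refl->F->L'->H->R'->F->plug->F
Char 5 ('D'): step: R->6, L=7; D->plug->D->R->C->L->E->refl->C->L'->E->R'->F->plug->F
Char 6 ('F'): step: R->7, L=7; F->plug->F->R->E->L->C->refl->E->L'->C->R'->H->plug->H
Char 7 ('C'): step: R->0, L->0 (L advanced); C->plug->C->R->E->L->H->refl->F->L'->H->R'->H->plug->H
Char 8 ('H'): step: R->1, L=0; H->plug->H->R->F->L->G->refl->A->L'->A->R'->F->plug->F
Char 9 ('E'): step: R->2, L=0; E->plug->E->R->H->L->F->refl->H->L'->E->R'->G->plug->G
Char 10 ('F'): step: R->3, L=0; F->plug->F->R->D->L->B->refl->D->L'->B->R'->H->plug->H
Final: ciphertext=GGDFFHHFGH, RIGHT=3, LEFT=0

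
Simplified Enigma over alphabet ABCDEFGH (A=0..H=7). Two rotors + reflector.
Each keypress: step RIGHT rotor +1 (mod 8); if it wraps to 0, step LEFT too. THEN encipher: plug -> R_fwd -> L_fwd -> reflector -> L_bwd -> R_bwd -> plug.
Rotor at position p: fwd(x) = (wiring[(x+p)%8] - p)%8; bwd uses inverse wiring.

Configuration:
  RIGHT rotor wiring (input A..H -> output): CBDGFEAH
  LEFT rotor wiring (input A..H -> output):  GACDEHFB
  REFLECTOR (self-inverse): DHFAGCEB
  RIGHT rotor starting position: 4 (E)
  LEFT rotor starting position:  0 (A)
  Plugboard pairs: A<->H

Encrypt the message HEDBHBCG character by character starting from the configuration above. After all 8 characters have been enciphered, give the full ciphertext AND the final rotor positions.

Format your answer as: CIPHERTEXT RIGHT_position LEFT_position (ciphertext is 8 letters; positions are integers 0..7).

Answer: DGHGAFAA 4 1

Derivation:
Char 1 ('H'): step: R->5, L=0; H->plug->A->R->H->L->B->refl->H->L'->F->R'->D->plug->D
Char 2 ('E'): step: R->6, L=0; E->plug->E->R->F->L->H->refl->B->L'->H->R'->G->plug->G
Char 3 ('D'): step: R->7, L=0; D->plug->D->R->E->L->E->refl->G->L'->A->R'->A->plug->H
Char 4 ('B'): step: R->0, L->1 (L advanced); B->plug->B->R->B->L->B->refl->H->L'->A->R'->G->plug->G
Char 5 ('H'): step: R->1, L=1; H->plug->A->R->A->L->H->refl->B->L'->B->R'->H->plug->A
Char 6 ('B'): step: R->2, L=1; B->plug->B->R->E->L->G->refl->E->L'->F->R'->F->plug->F
Char 7 ('C'): step: R->3, L=1; C->plug->C->R->B->L->B->refl->H->L'->A->R'->H->plug->A
Char 8 ('G'): step: R->4, L=1; G->plug->G->R->H->L->F->refl->C->L'->C->R'->H->plug->A
Final: ciphertext=DGHGAFAA, RIGHT=4, LEFT=1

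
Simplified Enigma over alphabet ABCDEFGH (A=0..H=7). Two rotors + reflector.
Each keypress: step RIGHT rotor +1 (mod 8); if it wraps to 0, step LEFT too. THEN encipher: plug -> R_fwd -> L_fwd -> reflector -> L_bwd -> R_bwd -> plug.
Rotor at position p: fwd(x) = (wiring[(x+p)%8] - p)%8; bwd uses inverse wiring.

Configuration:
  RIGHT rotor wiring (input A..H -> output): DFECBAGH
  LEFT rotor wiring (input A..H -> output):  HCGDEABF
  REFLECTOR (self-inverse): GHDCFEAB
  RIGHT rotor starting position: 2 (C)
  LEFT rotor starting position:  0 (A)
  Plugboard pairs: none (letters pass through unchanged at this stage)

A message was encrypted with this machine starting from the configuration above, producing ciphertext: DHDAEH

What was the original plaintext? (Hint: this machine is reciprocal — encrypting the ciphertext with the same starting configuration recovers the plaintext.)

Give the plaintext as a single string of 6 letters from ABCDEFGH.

Answer: HGEEGB

Derivation:
Char 1 ('D'): step: R->3, L=0; D->plug->D->R->D->L->D->refl->C->L'->B->R'->H->plug->H
Char 2 ('H'): step: R->4, L=0; H->plug->H->R->G->L->B->refl->H->L'->A->R'->G->plug->G
Char 3 ('D'): step: R->5, L=0; D->plug->D->R->G->L->B->refl->H->L'->A->R'->E->plug->E
Char 4 ('A'): step: R->6, L=0; A->plug->A->R->A->L->H->refl->B->L'->G->R'->E->plug->E
Char 5 ('E'): step: R->7, L=0; E->plug->E->R->D->L->D->refl->C->L'->B->R'->G->plug->G
Char 6 ('H'): step: R->0, L->1 (L advanced); H->plug->H->R->H->L->G->refl->A->L'->F->R'->B->plug->B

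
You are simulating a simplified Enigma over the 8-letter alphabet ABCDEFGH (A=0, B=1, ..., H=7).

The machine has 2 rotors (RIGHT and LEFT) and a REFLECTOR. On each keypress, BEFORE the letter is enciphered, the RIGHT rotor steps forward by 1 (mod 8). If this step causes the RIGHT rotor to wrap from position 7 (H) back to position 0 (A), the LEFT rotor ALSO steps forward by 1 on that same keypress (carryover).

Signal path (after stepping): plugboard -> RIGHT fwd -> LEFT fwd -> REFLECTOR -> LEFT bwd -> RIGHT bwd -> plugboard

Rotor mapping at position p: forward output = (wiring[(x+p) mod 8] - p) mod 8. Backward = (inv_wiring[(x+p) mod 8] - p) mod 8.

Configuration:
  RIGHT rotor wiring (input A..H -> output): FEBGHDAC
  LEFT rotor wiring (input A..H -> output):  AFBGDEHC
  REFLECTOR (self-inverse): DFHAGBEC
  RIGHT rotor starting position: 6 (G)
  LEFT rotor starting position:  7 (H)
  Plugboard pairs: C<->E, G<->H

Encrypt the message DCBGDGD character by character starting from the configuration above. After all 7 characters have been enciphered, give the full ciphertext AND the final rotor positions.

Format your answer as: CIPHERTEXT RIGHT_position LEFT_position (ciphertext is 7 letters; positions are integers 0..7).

Char 1 ('D'): step: R->7, L=7; D->plug->D->R->C->L->G->refl->E->L'->F->R'->C->plug->E
Char 2 ('C'): step: R->0, L->0 (L advanced); C->plug->E->R->H->L->C->refl->H->L'->G->R'->D->plug->D
Char 3 ('B'): step: R->1, L=0; B->plug->B->R->A->L->A->refl->D->L'->E->R'->H->plug->G
Char 4 ('G'): step: R->2, L=0; G->plug->H->R->C->L->B->refl->F->L'->B->R'->D->plug->D
Char 5 ('D'): step: R->3, L=0; D->plug->D->R->F->L->E->refl->G->L'->D->R'->A->plug->A
Char 6 ('G'): step: R->4, L=0; G->plug->H->R->C->L->B->refl->F->L'->B->R'->E->plug->C
Char 7 ('D'): step: R->5, L=0; D->plug->D->R->A->L->A->refl->D->L'->E->R'->F->plug->F
Final: ciphertext=EDGDACF, RIGHT=5, LEFT=0

Answer: EDGDACF 5 0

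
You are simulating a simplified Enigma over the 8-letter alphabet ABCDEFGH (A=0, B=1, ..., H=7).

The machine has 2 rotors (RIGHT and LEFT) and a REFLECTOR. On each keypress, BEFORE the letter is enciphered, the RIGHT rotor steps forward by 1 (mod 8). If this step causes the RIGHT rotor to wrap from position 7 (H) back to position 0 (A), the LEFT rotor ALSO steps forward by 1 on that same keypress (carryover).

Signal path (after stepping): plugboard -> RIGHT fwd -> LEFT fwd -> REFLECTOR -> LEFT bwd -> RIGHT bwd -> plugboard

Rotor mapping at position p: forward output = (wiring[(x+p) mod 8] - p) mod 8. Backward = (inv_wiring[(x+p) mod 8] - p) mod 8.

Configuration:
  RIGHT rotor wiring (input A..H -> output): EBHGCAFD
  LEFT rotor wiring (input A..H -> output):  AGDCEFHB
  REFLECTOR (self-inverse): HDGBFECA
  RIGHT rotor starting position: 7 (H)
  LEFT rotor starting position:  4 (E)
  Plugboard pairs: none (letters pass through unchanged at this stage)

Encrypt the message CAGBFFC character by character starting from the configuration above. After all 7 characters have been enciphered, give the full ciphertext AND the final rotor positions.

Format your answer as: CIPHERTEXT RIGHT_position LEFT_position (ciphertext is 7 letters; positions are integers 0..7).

Answer: FEDECCH 6 5

Derivation:
Char 1 ('C'): step: R->0, L->5 (L advanced); C->plug->C->R->H->L->H->refl->A->L'->A->R'->F->plug->F
Char 2 ('A'): step: R->1, L=5; A->plug->A->R->A->L->A->refl->H->L'->H->R'->E->plug->E
Char 3 ('G'): step: R->2, L=5; G->plug->G->R->C->L->E->refl->F->L'->G->R'->D->plug->D
Char 4 ('B'): step: R->3, L=5; B->plug->B->R->H->L->H->refl->A->L'->A->R'->E->plug->E
Char 5 ('F'): step: R->4, L=5; F->plug->F->R->F->L->G->refl->C->L'->B->R'->C->plug->C
Char 6 ('F'): step: R->5, L=5; F->plug->F->R->C->L->E->refl->F->L'->G->R'->C->plug->C
Char 7 ('C'): step: R->6, L=5; C->plug->C->R->G->L->F->refl->E->L'->C->R'->H->plug->H
Final: ciphertext=FEDECCH, RIGHT=6, LEFT=5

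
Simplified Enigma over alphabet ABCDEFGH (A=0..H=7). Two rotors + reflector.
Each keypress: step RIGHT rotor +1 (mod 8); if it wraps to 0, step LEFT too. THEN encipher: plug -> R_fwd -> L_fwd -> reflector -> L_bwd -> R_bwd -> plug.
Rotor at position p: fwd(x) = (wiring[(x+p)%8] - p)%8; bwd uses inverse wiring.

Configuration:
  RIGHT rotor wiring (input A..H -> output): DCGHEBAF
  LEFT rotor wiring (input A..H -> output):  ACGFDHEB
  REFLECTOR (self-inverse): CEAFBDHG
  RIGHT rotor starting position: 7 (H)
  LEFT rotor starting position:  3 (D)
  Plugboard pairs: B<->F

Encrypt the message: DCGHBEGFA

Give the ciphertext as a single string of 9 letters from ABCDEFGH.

Answer: EHBFGCADE

Derivation:
Char 1 ('D'): step: R->0, L->4 (L advanced); D->plug->D->R->H->L->B->refl->E->L'->E->R'->E->plug->E
Char 2 ('C'): step: R->1, L=4; C->plug->C->R->G->L->C->refl->A->L'->C->R'->H->plug->H
Char 3 ('G'): step: R->2, L=4; G->plug->G->R->B->L->D->refl->F->L'->D->R'->F->plug->B
Char 4 ('H'): step: R->3, L=4; H->plug->H->R->D->L->F->refl->D->L'->B->R'->B->plug->F
Char 5 ('B'): step: R->4, L=4; B->plug->F->R->G->L->C->refl->A->L'->C->R'->G->plug->G
Char 6 ('E'): step: R->5, L=4; E->plug->E->R->F->L->G->refl->H->L'->A->R'->C->plug->C
Char 7 ('G'): step: R->6, L=4; G->plug->G->R->G->L->C->refl->A->L'->C->R'->A->plug->A
Char 8 ('F'): step: R->7, L=4; F->plug->B->R->E->L->E->refl->B->L'->H->R'->D->plug->D
Char 9 ('A'): step: R->0, L->5 (L advanced); A->plug->A->R->D->L->D->refl->F->L'->E->R'->E->plug->E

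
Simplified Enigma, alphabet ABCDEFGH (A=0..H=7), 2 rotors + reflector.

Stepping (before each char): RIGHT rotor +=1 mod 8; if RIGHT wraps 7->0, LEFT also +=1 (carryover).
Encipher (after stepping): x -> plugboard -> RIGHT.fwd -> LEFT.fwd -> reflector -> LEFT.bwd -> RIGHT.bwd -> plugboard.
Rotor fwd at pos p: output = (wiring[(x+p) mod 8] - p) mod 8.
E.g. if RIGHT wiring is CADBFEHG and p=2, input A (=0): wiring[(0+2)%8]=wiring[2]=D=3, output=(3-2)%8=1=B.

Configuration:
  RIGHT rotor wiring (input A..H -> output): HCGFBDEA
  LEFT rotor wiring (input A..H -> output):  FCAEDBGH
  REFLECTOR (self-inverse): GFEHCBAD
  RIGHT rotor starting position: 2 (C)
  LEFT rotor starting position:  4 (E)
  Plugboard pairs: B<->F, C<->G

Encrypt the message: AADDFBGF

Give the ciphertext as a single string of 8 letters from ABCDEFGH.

Answer: FFAGGAAG

Derivation:
Char 1 ('A'): step: R->3, L=4; A->plug->A->R->C->L->C->refl->E->L'->G->R'->B->plug->F
Char 2 ('A'): step: R->4, L=4; A->plug->A->R->F->L->G->refl->A->L'->H->R'->B->plug->F
Char 3 ('D'): step: R->5, L=4; D->plug->D->R->C->L->C->refl->E->L'->G->R'->A->plug->A
Char 4 ('D'): step: R->6, L=4; D->plug->D->R->E->L->B->refl->F->L'->B->R'->C->plug->G
Char 5 ('F'): step: R->7, L=4; F->plug->B->R->A->L->H->refl->D->L'->D->R'->C->plug->G
Char 6 ('B'): step: R->0, L->5 (L advanced); B->plug->F->R->D->L->A->refl->G->L'->H->R'->A->plug->A
Char 7 ('G'): step: R->1, L=5; G->plug->C->R->E->L->F->refl->B->L'->B->R'->A->plug->A
Char 8 ('F'): step: R->2, L=5; F->plug->B->R->D->L->A->refl->G->L'->H->R'->C->plug->G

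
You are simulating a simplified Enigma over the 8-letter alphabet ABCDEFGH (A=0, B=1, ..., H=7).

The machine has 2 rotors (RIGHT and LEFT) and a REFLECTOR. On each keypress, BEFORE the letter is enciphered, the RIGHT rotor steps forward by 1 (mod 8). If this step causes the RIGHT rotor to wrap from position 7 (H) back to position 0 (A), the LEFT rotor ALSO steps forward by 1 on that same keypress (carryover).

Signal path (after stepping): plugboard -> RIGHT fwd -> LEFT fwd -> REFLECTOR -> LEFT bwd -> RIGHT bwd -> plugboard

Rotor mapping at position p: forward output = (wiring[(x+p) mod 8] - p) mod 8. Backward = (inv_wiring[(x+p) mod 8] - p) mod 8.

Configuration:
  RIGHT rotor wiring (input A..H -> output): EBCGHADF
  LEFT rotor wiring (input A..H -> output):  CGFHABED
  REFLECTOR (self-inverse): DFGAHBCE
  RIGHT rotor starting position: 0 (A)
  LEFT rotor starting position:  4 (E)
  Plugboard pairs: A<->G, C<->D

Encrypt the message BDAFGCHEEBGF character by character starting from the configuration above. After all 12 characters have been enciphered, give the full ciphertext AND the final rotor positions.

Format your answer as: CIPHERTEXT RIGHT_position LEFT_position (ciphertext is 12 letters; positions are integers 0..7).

Answer: CBFBDFBHDFBD 4 5

Derivation:
Char 1 ('B'): step: R->1, L=4; B->plug->B->R->B->L->F->refl->B->L'->G->R'->D->plug->C
Char 2 ('D'): step: R->2, L=4; D->plug->C->R->F->L->C->refl->G->L'->E->R'->B->plug->B
Char 3 ('A'): step: R->3, L=4; A->plug->G->R->G->L->B->refl->F->L'->B->R'->F->plug->F
Char 4 ('F'): step: R->4, L=4; F->plug->F->R->F->L->C->refl->G->L'->E->R'->B->plug->B
Char 5 ('G'): step: R->5, L=4; G->plug->A->R->D->L->H->refl->E->L'->A->R'->C->plug->D
Char 6 ('C'): step: R->6, L=4; C->plug->D->R->D->L->H->refl->E->L'->A->R'->F->plug->F
Char 7 ('H'): step: R->7, L=4; H->plug->H->R->E->L->G->refl->C->L'->F->R'->B->plug->B
Char 8 ('E'): step: R->0, L->5 (L advanced); E->plug->E->R->H->L->D->refl->A->L'->F->R'->H->plug->H
Char 9 ('E'): step: R->1, L=5; E->plug->E->R->H->L->D->refl->A->L'->F->R'->C->plug->D
Char 10 ('B'): step: R->2, L=5; B->plug->B->R->E->L->B->refl->F->L'->D->R'->F->plug->F
Char 11 ('G'): step: R->3, L=5; G->plug->A->R->D->L->F->refl->B->L'->E->R'->B->plug->B
Char 12 ('F'): step: R->4, L=5; F->plug->F->R->F->L->A->refl->D->L'->H->R'->C->plug->D
Final: ciphertext=CBFBDFBHDFBD, RIGHT=4, LEFT=5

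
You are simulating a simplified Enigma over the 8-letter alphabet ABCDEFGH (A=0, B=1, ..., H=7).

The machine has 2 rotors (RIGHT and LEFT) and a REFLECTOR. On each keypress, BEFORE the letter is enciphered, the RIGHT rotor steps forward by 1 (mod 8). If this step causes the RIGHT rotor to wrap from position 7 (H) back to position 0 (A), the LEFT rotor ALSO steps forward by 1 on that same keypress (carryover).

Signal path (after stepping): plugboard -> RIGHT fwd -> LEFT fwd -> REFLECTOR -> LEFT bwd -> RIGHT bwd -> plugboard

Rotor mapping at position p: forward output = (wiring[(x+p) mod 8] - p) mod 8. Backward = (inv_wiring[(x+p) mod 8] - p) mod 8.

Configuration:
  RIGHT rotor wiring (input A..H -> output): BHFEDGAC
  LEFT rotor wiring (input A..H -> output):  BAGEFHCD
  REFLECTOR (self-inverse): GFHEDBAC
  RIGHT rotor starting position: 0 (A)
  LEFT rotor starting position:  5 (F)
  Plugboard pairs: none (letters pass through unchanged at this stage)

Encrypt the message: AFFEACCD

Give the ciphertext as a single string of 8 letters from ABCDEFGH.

Char 1 ('A'): step: R->1, L=5; A->plug->A->R->G->L->H->refl->C->L'->A->R'->H->plug->H
Char 2 ('F'): step: R->2, L=5; F->plug->F->R->A->L->C->refl->H->L'->G->R'->E->plug->E
Char 3 ('F'): step: R->3, L=5; F->plug->F->R->G->L->H->refl->C->L'->A->R'->B->plug->B
Char 4 ('E'): step: R->4, L=5; E->plug->E->R->F->L->B->refl->F->L'->B->R'->G->plug->G
Char 5 ('A'): step: R->5, L=5; A->plug->A->R->B->L->F->refl->B->L'->F->R'->C->plug->C
Char 6 ('C'): step: R->6, L=5; C->plug->C->R->D->L->E->refl->D->L'->E->R'->B->plug->B
Char 7 ('C'): step: R->7, L=5; C->plug->C->R->A->L->C->refl->H->L'->G->R'->D->plug->D
Char 8 ('D'): step: R->0, L->6 (L advanced); D->plug->D->R->E->L->A->refl->G->L'->F->R'->C->plug->C

Answer: HEBGCBDC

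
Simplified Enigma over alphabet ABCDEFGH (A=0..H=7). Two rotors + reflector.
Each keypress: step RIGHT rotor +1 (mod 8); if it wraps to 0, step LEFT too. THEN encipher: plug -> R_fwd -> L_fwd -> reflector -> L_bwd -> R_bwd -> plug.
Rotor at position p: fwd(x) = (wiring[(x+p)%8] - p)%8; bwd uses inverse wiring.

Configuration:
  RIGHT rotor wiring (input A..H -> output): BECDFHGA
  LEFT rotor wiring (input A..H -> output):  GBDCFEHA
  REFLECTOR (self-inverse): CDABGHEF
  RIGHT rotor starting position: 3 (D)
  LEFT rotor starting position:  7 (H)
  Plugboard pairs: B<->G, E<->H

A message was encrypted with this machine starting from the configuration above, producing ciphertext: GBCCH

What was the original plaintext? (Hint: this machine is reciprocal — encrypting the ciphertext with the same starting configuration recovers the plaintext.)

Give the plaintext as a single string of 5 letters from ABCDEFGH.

Answer: HGFDE

Derivation:
Char 1 ('G'): step: R->4, L=7; G->plug->B->R->D->L->E->refl->G->L'->F->R'->E->plug->H
Char 2 ('B'): step: R->5, L=7; B->plug->G->R->G->L->F->refl->H->L'->B->R'->B->plug->G
Char 3 ('C'): step: R->6, L=7; C->plug->C->R->D->L->E->refl->G->L'->F->R'->F->plug->F
Char 4 ('C'): step: R->7, L=7; C->plug->C->R->F->L->G->refl->E->L'->D->R'->D->plug->D
Char 5 ('H'): step: R->0, L->0 (L advanced); H->plug->E->R->F->L->E->refl->G->L'->A->R'->H->plug->E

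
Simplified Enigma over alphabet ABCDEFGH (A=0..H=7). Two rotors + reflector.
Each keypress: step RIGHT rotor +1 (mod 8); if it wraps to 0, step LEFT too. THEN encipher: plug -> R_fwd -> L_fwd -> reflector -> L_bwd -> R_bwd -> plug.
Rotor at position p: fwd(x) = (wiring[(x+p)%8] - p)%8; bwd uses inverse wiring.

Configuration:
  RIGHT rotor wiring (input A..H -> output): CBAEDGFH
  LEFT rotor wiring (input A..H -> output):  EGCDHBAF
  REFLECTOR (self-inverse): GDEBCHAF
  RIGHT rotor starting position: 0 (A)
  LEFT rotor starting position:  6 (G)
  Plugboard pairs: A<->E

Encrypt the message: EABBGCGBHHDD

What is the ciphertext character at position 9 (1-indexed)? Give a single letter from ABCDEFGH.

Char 1 ('E'): step: R->1, L=6; E->plug->A->R->A->L->C->refl->E->L'->E->R'->F->plug->F
Char 2 ('A'): step: R->2, L=6; A->plug->E->R->D->L->A->refl->G->L'->C->R'->B->plug->B
Char 3 ('B'): step: R->3, L=6; B->plug->B->R->A->L->C->refl->E->L'->E->R'->E->plug->A
Char 4 ('B'): step: R->4, L=6; B->plug->B->R->C->L->G->refl->A->L'->D->R'->D->plug->D
Char 5 ('G'): step: R->5, L=6; G->plug->G->R->H->L->D->refl->B->L'->G->R'->H->plug->H
Char 6 ('C'): step: R->6, L=6; C->plug->C->R->E->L->E->refl->C->L'->A->R'->H->plug->H
Char 7 ('G'): step: R->7, L=6; G->plug->G->R->H->L->D->refl->B->L'->G->R'->H->plug->H
Char 8 ('B'): step: R->0, L->7 (L advanced); B->plug->B->R->B->L->F->refl->H->L'->C->R'->A->plug->E
Char 9 ('H'): step: R->1, L=7; H->plug->H->R->B->L->F->refl->H->L'->C->R'->D->plug->D

D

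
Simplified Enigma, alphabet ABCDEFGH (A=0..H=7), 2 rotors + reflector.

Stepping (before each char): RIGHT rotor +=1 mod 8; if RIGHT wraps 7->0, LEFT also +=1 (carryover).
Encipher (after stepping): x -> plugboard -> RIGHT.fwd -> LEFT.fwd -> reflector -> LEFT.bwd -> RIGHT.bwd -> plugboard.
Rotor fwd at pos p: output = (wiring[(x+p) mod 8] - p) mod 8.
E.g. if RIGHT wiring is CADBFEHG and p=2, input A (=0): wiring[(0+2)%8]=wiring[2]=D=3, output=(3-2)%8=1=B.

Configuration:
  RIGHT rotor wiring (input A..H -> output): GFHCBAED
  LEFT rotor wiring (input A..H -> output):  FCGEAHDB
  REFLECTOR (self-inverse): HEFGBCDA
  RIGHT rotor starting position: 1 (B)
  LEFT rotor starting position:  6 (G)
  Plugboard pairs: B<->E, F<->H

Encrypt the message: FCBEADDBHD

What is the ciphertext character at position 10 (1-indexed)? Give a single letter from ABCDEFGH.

Char 1 ('F'): step: R->2, L=6; F->plug->H->R->D->L->E->refl->B->L'->H->R'->C->plug->C
Char 2 ('C'): step: R->3, L=6; C->plug->C->R->F->L->G->refl->D->L'->B->R'->D->plug->D
Char 3 ('B'): step: R->4, L=6; B->plug->E->R->C->L->H->refl->A->L'->E->R'->B->plug->E
Char 4 ('E'): step: R->5, L=6; E->plug->B->R->H->L->B->refl->E->L'->D->R'->A->plug->A
Char 5 ('A'): step: R->6, L=6; A->plug->A->R->G->L->C->refl->F->L'->A->R'->C->plug->C
Char 6 ('D'): step: R->7, L=6; D->plug->D->R->A->L->F->refl->C->L'->G->R'->C->plug->C
Char 7 ('D'): step: R->0, L->7 (L advanced); D->plug->D->R->C->L->D->refl->G->L'->B->R'->E->plug->B
Char 8 ('B'): step: R->1, L=7; B->plug->E->R->H->L->E->refl->B->L'->F->R'->H->plug->F
Char 9 ('H'): step: R->2, L=7; H->plug->F->R->B->L->G->refl->D->L'->C->R'->E->plug->B
Char 10 ('D'): step: R->3, L=7; D->plug->D->R->B->L->G->refl->D->L'->C->R'->G->plug->G

G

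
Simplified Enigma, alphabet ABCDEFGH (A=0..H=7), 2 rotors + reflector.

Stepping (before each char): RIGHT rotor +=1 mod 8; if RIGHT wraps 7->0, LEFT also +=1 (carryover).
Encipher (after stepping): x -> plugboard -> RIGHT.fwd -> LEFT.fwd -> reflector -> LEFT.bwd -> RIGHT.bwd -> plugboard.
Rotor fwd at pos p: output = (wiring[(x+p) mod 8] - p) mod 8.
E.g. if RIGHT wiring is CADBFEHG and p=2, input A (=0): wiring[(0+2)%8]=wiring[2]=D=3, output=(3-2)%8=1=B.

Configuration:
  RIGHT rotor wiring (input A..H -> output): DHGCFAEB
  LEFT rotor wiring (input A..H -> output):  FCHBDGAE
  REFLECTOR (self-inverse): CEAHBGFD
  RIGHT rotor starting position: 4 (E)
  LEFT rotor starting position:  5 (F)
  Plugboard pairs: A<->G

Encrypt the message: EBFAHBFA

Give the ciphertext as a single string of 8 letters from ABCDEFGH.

Char 1 ('E'): step: R->5, L=5; E->plug->E->R->C->L->H->refl->D->L'->B->R'->F->plug->F
Char 2 ('B'): step: R->6, L=5; B->plug->B->R->D->L->A->refl->C->L'->F->R'->C->plug->C
Char 3 ('F'): step: R->7, L=5; F->plug->F->R->G->L->E->refl->B->L'->A->R'->C->plug->C
Char 4 ('A'): step: R->0, L->6 (L advanced); A->plug->G->R->E->L->B->refl->E->L'->D->R'->A->plug->G
Char 5 ('H'): step: R->1, L=6; H->plug->H->R->C->L->H->refl->D->L'->F->R'->B->plug->B
Char 6 ('B'): step: R->2, L=6; B->plug->B->R->A->L->C->refl->A->L'->H->R'->F->plug->F
Char 7 ('F'): step: R->3, L=6; F->plug->F->R->A->L->C->refl->A->L'->H->R'->A->plug->G
Char 8 ('A'): step: R->4, L=6; A->plug->G->R->C->L->H->refl->D->L'->F->R'->D->plug->D

Answer: FCCGBFGD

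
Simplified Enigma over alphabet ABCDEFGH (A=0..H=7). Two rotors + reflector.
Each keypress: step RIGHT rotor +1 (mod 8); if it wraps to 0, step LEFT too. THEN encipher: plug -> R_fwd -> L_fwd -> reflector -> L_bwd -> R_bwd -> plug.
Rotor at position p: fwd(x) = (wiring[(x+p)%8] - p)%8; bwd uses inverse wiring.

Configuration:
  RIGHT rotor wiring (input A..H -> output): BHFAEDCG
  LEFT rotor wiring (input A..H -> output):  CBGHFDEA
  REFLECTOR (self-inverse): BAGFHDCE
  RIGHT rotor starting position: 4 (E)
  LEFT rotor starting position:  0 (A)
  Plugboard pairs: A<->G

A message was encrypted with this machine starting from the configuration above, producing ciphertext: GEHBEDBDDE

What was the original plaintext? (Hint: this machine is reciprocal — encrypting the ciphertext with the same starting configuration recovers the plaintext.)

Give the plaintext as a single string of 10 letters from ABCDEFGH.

Char 1 ('G'): step: R->5, L=0; G->plug->A->R->G->L->E->refl->H->L'->D->R'->G->plug->A
Char 2 ('E'): step: R->6, L=0; E->plug->E->R->H->L->A->refl->B->L'->B->R'->D->plug->D
Char 3 ('H'): step: R->7, L=0; H->plug->H->R->D->L->H->refl->E->L'->G->R'->D->plug->D
Char 4 ('B'): step: R->0, L->1 (L advanced); B->plug->B->R->H->L->B->refl->A->L'->A->R'->D->plug->D
Char 5 ('E'): step: R->1, L=1; E->plug->E->R->C->L->G->refl->C->L'->E->R'->B->plug->B
Char 6 ('D'): step: R->2, L=1; D->plug->D->R->B->L->F->refl->D->L'->F->R'->H->plug->H
Char 7 ('B'): step: R->3, L=1; B->plug->B->R->B->L->F->refl->D->L'->F->R'->A->plug->G
Char 8 ('D'): step: R->4, L=1; D->plug->D->R->C->L->G->refl->C->L'->E->R'->H->plug->H
Char 9 ('D'): step: R->5, L=1; D->plug->D->R->E->L->C->refl->G->L'->C->R'->E->plug->E
Char 10 ('E'): step: R->6, L=1; E->plug->E->R->H->L->B->refl->A->L'->A->R'->B->plug->B

Answer: ADDDBHGHEB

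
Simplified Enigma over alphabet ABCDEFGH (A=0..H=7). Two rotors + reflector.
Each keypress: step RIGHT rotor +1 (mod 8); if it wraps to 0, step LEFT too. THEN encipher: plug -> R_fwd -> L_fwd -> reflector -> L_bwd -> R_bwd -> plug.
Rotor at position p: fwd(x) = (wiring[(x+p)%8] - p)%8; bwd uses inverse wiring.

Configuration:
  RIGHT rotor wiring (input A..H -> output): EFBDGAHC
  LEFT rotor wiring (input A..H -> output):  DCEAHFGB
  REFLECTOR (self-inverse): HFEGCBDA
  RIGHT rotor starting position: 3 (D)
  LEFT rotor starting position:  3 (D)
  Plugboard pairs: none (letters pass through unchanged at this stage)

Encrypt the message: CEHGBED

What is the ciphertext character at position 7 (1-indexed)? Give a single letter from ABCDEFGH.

Char 1 ('C'): step: R->4, L=3; C->plug->C->R->D->L->D->refl->G->L'->E->R'->B->plug->B
Char 2 ('E'): step: R->5, L=3; E->plug->E->R->A->L->F->refl->B->L'->H->R'->D->plug->D
Char 3 ('H'): step: R->6, L=3; H->plug->H->R->C->L->C->refl->E->L'->B->R'->A->plug->A
Char 4 ('G'): step: R->7, L=3; G->plug->G->R->B->L->E->refl->C->L'->C->R'->D->plug->D
Char 5 ('B'): step: R->0, L->4 (L advanced); B->plug->B->R->F->L->G->refl->D->L'->A->R'->F->plug->F
Char 6 ('E'): step: R->1, L=4; E->plug->E->R->H->L->E->refl->C->L'->C->R'->C->plug->C
Char 7 ('D'): step: R->2, L=4; D->plug->D->R->G->L->A->refl->H->L'->E->R'->C->plug->C

C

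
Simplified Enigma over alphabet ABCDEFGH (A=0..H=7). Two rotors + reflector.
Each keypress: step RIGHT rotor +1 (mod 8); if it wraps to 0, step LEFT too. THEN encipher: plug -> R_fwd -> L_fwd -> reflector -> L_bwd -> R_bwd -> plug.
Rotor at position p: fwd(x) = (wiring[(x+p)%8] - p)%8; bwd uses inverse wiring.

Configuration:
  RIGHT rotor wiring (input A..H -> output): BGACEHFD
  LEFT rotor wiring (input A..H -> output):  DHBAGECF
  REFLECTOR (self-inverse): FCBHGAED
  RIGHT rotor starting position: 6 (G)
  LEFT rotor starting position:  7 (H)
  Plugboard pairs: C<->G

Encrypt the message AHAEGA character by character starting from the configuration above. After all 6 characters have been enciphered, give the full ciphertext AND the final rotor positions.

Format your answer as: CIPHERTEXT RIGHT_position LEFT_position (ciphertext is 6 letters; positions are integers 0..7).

Answer: EFFCHG 4 0

Derivation:
Char 1 ('A'): step: R->7, L=7; A->plug->A->R->E->L->B->refl->C->L'->D->R'->E->plug->E
Char 2 ('H'): step: R->0, L->0 (L advanced); H->plug->H->R->D->L->A->refl->F->L'->H->R'->F->plug->F
Char 3 ('A'): step: R->1, L=0; A->plug->A->R->F->L->E->refl->G->L'->E->R'->F->plug->F
Char 4 ('E'): step: R->2, L=0; E->plug->E->R->D->L->A->refl->F->L'->H->R'->G->plug->C
Char 5 ('G'): step: R->3, L=0; G->plug->C->R->E->L->G->refl->E->L'->F->R'->H->plug->H
Char 6 ('A'): step: R->4, L=0; A->plug->A->R->A->L->D->refl->H->L'->B->R'->C->plug->G
Final: ciphertext=EFFCHG, RIGHT=4, LEFT=0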